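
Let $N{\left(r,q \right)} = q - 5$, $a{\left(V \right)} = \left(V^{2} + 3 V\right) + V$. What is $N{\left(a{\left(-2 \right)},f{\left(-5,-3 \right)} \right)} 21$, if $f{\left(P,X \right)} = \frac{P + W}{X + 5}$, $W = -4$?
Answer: $- \frac{399}{2} \approx -199.5$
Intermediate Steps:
$a{\left(V \right)} = V^{2} + 4 V$
$f{\left(P,X \right)} = \frac{-4 + P}{5 + X}$ ($f{\left(P,X \right)} = \frac{P - 4}{X + 5} = \frac{-4 + P}{5 + X}$)
$N{\left(r,q \right)} = -5 + q$ ($N{\left(r,q \right)} = q - 5 = -5 + q$)
$N{\left(a{\left(-2 \right)},f{\left(-5,-3 \right)} \right)} 21 = \left(-5 + \frac{-4 - 5}{5 - 3}\right) 21 = \left(-5 + \frac{1}{2} \left(-9\right)\right) 21 = \left(-5 - \frac{9}{2}\right) 21 = \left(- \frac{19}{2}\right) 21 = - \frac{399}{2}$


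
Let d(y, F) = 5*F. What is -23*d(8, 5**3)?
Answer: -14375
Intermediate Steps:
-23*d(8, 5**3) = -115*5**3 = -115*125 = -23*625 = -14375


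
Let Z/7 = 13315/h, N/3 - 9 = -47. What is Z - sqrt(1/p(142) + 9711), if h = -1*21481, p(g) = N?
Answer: -93205/21481 - sqrt(126204042)/114 ≈ -102.88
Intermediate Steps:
N = -114 (N = 27 + 3*(-47) = 27 - 141 = -114)
p(g) = -114
h = -21481
Z = -93205/21481 (Z = 7*(13315/(-21481)) = 7*(13315*(-1/21481)) = 7*(-13315/21481) = -93205/21481 ≈ -4.3390)
Z - sqrt(1/p(142) + 9711) = -93205/21481 - sqrt(1/(-114) + 9711) = -93205/21481 - sqrt(-1/114 + 9711) = -93205/21481 - sqrt(1107053/114) = -93205/21481 - sqrt(126204042)/114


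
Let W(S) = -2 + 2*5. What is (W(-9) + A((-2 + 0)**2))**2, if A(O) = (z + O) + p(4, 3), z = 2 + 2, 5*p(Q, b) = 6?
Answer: 7396/25 ≈ 295.84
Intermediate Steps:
p(Q, b) = 6/5 (p(Q, b) = (1/5)*6 = 6/5)
z = 4
A(O) = 26/5 + O (A(O) = (4 + O) + 6/5 = 26/5 + O)
W(S) = 8 (W(S) = -2 + 10 = 8)
(W(-9) + A((-2 + 0)**2))**2 = (8 + (26/5 + (-2 + 0)**2))**2 = (8 + (26/5 + (-2)**2))**2 = (8 + (26/5 + 4))**2 = (8 + 46/5)**2 = (86/5)**2 = 7396/25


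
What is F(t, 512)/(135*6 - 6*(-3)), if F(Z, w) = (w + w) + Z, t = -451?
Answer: 191/276 ≈ 0.69203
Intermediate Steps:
F(Z, w) = Z + 2*w (F(Z, w) = 2*w + Z = Z + 2*w)
F(t, 512)/(135*6 - 6*(-3)) = (-451 + 2*512)/(135*6 - 6*(-3)) = (-451 + 1024)/(810 + 18) = 573/828 = 573*(1/828) = 191/276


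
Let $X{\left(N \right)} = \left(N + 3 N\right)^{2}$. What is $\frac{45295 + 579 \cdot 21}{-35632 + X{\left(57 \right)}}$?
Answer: $\frac{28727}{8176} \approx 3.5136$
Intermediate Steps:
$X{\left(N \right)} = 16 N^{2}$ ($X{\left(N \right)} = \left(4 N\right)^{2} = 16 N^{2}$)
$\frac{45295 + 579 \cdot 21}{-35632 + X{\left(57 \right)}} = \frac{45295 + 579 \cdot 21}{-35632 + 16 \cdot 57^{2}} = \frac{45295 + 12159}{-35632 + 16 \cdot 3249} = \frac{57454}{-35632 + 51984} = \frac{57454}{16352} = 57454 \cdot \frac{1}{16352} = \frac{28727}{8176}$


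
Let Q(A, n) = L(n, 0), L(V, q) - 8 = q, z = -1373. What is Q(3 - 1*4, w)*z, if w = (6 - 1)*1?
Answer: -10984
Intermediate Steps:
L(V, q) = 8 + q
w = 5 (w = 5*1 = 5)
Q(A, n) = 8 (Q(A, n) = 8 + 0 = 8)
Q(3 - 1*4, w)*z = 8*(-1373) = -10984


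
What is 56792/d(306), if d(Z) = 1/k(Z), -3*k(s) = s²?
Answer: -1772591904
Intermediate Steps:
k(s) = -s²/3
d(Z) = -3/Z² (d(Z) = 1/(-Z²/3) = -3/Z²)
56792/d(306) = 56792/((-3/306²)) = 56792/((-3*1/93636)) = 56792/(-1/31212) = 56792*(-31212) = -1772591904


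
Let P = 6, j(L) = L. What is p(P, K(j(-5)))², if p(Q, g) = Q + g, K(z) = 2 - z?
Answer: 169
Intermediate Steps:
p(P, K(j(-5)))² = (6 + (2 - 1*(-5)))² = (6 + (2 + 5))² = (6 + 7)² = 13² = 169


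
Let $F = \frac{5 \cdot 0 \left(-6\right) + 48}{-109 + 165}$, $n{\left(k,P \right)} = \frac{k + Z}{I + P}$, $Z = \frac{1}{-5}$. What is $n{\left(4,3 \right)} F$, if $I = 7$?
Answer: $\frac{57}{175} \approx 0.32571$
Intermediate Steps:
$Z = - \frac{1}{5} \approx -0.2$
$n{\left(k,P \right)} = \frac{- \frac{1}{5} + k}{7 + P}$ ($n{\left(k,P \right)} = \frac{k - \frac{1}{5}}{7 + P} = \frac{- \frac{1}{5} + k}{7 + P}$)
$F = \frac{6}{7}$ ($F = \frac{0 \left(-6\right) + 48}{56} = \left(0 + 48\right) \frac{1}{56} = 48 \cdot \frac{1}{56} = \frac{6}{7} \approx 0.85714$)
$n{\left(4,3 \right)} F = \frac{- \frac{1}{5} + 4}{7 + 3} \cdot \frac{6}{7} = \frac{1}{10} \cdot \frac{19}{5} \cdot \frac{6}{7} = \frac{19}{50} \cdot \frac{6}{7} = \frac{57}{175}$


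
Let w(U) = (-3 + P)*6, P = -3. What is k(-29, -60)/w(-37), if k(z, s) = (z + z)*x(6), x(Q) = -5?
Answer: -145/18 ≈ -8.0556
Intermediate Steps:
k(z, s) = -10*z (k(z, s) = (z + z)*(-5) = (2*z)*(-5) = -10*z)
w(U) = -36 (w(U) = (-3 - 3)*6 = -6*6 = -36)
k(-29, -60)/w(-37) = -10*(-29)/(-36) = 290*(-1/36) = -145/18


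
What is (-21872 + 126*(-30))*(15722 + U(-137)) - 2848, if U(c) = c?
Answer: -399789268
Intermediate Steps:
(-21872 + 126*(-30))*(15722 + U(-137)) - 2848 = (-21872 + 126*(-30))*(15722 - 137) - 2848 = (-21872 - 3780)*15585 - 2848 = -25652*15585 - 2848 = -399786420 - 2848 = -399789268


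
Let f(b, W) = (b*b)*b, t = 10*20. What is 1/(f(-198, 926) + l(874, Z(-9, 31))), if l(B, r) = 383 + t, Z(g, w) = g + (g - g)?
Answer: -1/7761809 ≈ -1.2884e-7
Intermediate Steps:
t = 200
Z(g, w) = g (Z(g, w) = g + 0 = g)
l(B, r) = 583 (l(B, r) = 383 + 200 = 583)
f(b, W) = b**3 (f(b, W) = b**2*b = b**3)
1/(f(-198, 926) + l(874, Z(-9, 31))) = 1/((-198)**3 + 583) = 1/(-7762392 + 583) = 1/(-7761809) = -1/7761809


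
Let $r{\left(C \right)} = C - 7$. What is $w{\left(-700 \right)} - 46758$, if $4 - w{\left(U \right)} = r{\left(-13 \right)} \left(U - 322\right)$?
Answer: $-67194$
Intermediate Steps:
$r{\left(C \right)} = -7 + C$ ($r{\left(C \right)} = C - 7 = -7 + C$)
$w{\left(U \right)} = -6436 + 20 U$ ($w{\left(U \right)} = 4 - \left(-7 - 13\right) \left(U - 322\right) = 4 - - 20 \left(-322 + U\right) = 4 - \left(6440 - 20 U\right) = 4 + \left(-6440 + 20 U\right) = -6436 + 20 U$)
$w{\left(-700 \right)} - 46758 = \left(-6436 + 20 \left(-700\right)\right) - 46758 = \left(-6436 - 14000\right) - 46758 = -20436 - 46758 = -67194$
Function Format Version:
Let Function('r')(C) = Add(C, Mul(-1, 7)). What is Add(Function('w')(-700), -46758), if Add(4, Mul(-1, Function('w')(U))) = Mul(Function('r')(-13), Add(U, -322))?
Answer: -67194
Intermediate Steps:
Function('r')(C) = Add(-7, C) (Function('r')(C) = Add(C, -7) = Add(-7, C))
Function('w')(U) = Add(-6436, Mul(20, U)) (Function('w')(U) = Add(4, Mul(-1, Mul(Add(-7, -13), Add(U, -322)))) = Add(4, Mul(-1, Mul(-20, Add(-322, U)))) = Add(4, Mul(-1, Add(6440, Mul(-20, U)))) = Add(4, Add(-6440, Mul(20, U))) = Add(-6436, Mul(20, U)))
Add(Function('w')(-700), -46758) = Add(Add(-6436, Mul(20, -700)), -46758) = Add(Add(-6436, -14000), -46758) = Add(-20436, -46758) = -67194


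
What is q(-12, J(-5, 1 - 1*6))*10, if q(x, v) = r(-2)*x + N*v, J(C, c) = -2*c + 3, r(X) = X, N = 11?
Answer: 1670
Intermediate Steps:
J(C, c) = 3 - 2*c
q(x, v) = -2*x + 11*v
q(-12, J(-5, 1 - 1*6))*10 = (-2*(-12) + 11*(3 - 2*(1 - 1*6)))*10 = (24 + 11*(3 - 2*(1 - 6)))*10 = (24 + 11*(3 - 2*(-5)))*10 = (24 + 11*(3 + 10))*10 = (24 + 11*13)*10 = (24 + 143)*10 = 167*10 = 1670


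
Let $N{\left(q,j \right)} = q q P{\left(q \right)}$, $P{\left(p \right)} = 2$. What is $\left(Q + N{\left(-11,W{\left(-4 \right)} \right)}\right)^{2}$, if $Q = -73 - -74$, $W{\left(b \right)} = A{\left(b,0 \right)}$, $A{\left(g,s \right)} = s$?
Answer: $59049$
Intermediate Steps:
$W{\left(b \right)} = 0$
$N{\left(q,j \right)} = 2 q^{2}$ ($N{\left(q,j \right)} = q q 2 = q^{2} \cdot 2 = 2 q^{2}$)
$Q = 1$ ($Q = -73 + 74 = 1$)
$\left(Q + N{\left(-11,W{\left(-4 \right)} \right)}\right)^{2} = \left(1 + 2 \left(-11\right)^{2}\right)^{2} = \left(1 + 2 \cdot 121\right)^{2} = \left(1 + 242\right)^{2} = 243^{2} = 59049$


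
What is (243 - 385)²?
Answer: 20164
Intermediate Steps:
(243 - 385)² = (-142)² = 20164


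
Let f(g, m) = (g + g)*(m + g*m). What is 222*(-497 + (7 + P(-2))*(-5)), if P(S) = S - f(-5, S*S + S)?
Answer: -27084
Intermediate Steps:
f(g, m) = 2*g*(m + g*m) (f(g, m) = (2*g)*(m + g*m) = 2*g*(m + g*m))
P(S) = -40*S**2 - 39*S (P(S) = S - 2*(-5)*(S*S + S)*(1 - 5) = S - 2*(-5)*(S**2 + S)*(-4) = S - 2*(-5)*(S + S**2)*(-4) = S - (40*S + 40*S**2) = S + (-40*S - 40*S**2) = -40*S**2 - 39*S)
222*(-497 + (7 + P(-2))*(-5)) = 222*(-497 + (7 - 2*(-39 - 40*(-2)))*(-5)) = 222*(-497 + (7 - 2*(-39 + 80))*(-5)) = 222*(-497 + (7 - 2*41)*(-5)) = 222*(-497 + (7 - 82)*(-5)) = 222*(-497 - 75*(-5)) = 222*(-497 + 375) = 222*(-122) = -27084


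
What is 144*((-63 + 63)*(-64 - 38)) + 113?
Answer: 113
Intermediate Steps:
144*((-63 + 63)*(-64 - 38)) + 113 = 144*(0*(-102)) + 113 = 144*0 + 113 = 0 + 113 = 113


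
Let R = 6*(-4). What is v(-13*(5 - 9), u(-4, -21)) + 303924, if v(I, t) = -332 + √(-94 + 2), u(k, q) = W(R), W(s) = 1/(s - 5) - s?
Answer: 303592 + 2*I*√23 ≈ 3.0359e+5 + 9.5917*I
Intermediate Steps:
R = -24
W(s) = 1/(-5 + s) - s
u(k, q) = 695/29 (u(k, q) = (1 - 1*(-24)² + 5*(-24))/(-5 - 24) = (1 - 1*576 - 120)/(-29) = -(1 - 576 - 120)/29 = -1/29*(-695) = 695/29)
v(I, t) = -332 + 2*I*√23 (v(I, t) = -332 + √(-92) = -332 + 2*I*√23)
v(-13*(5 - 9), u(-4, -21)) + 303924 = (-332 + 2*I*√23) + 303924 = 303592 + 2*I*√23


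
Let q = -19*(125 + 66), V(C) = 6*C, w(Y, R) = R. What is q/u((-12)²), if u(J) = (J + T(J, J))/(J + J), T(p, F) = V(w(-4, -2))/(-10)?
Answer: -870960/121 ≈ -7198.0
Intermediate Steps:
T(p, F) = 6/5 (T(p, F) = (6*(-2))/(-10) = -12*(-⅒) = 6/5)
u(J) = (6/5 + J)/(2*J) (u(J) = (J + 6/5)/(J + J) = (6/5 + J)/((2*J)) = (6/5 + J)*(1/(2*J)) = (6/5 + J)/(2*J))
q = -3629 (q = -19*191 = -3629)
q/u((-12)²) = -3629*1440/(6 + 5*(-12)²) = -3629*1440/(6 + 5*144) = -3629*1440/(6 + 720) = -3629/((⅒)*(1/144)*726) = -3629/121/240 = -3629*240/121 = -870960/121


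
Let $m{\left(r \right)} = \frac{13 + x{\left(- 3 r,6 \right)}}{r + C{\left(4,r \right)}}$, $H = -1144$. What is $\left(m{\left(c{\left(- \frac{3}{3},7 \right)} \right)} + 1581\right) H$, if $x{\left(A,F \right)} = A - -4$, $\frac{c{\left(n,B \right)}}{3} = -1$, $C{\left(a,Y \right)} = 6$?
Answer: $- \frac{5455736}{3} \approx -1.8186 \cdot 10^{6}$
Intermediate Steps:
$c{\left(n,B \right)} = -3$ ($c{\left(n,B \right)} = 3 \left(-1\right) = -3$)
$x{\left(A,F \right)} = 4 + A$ ($x{\left(A,F \right)} = A + 4 = 4 + A$)
$m{\left(r \right)} = \frac{17 - 3 r}{6 + r}$ ($m{\left(r \right)} = \frac{13 - \left(-4 + 3 r\right)}{r + 6} = \frac{17 - 3 r}{6 + r}$)
$\left(m{\left(c{\left(- \frac{3}{3},7 \right)} \right)} + 1581\right) H = \left(\frac{17 - -9}{6 - 3} + 1581\right) \left(-1144\right) = \left(\frac{17 + 9}{3} + 1581\right) \left(-1144\right) = \left(\frac{1}{3} \cdot 26 + 1581\right) \left(-1144\right) = \left(\frac{26}{3} + 1581\right) \left(-1144\right) = \frac{4769}{3} \left(-1144\right) = - \frac{5455736}{3}$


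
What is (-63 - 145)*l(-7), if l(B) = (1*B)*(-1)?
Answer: -1456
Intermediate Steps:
l(B) = -B (l(B) = B*(-1) = -B)
(-63 - 145)*l(-7) = (-63 - 145)*(-1*(-7)) = -208*7 = -1456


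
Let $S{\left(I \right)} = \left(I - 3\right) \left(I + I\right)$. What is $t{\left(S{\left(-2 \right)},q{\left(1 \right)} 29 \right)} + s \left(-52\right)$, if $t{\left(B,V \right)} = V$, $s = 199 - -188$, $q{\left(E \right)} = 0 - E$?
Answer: $-20153$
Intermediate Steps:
$S{\left(I \right)} = 2 I \left(-3 + I\right)$ ($S{\left(I \right)} = \left(-3 + I\right) 2 I = 2 I \left(-3 + I\right)$)
$q{\left(E \right)} = - E$
$s = 387$ ($s = 199 + 188 = 387$)
$t{\left(S{\left(-2 \right)},q{\left(1 \right)} 29 \right)} + s \left(-52\right) = \left(-1\right) 1 \cdot 29 + 387 \left(-52\right) = \left(-1\right) 29 - 20124 = -29 - 20124 = -20153$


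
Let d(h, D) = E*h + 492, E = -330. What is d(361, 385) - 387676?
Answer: -506314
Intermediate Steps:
d(h, D) = 492 - 330*h (d(h, D) = -330*h + 492 = 492 - 330*h)
d(361, 385) - 387676 = (492 - 330*361) - 387676 = (492 - 119130) - 387676 = -118638 - 387676 = -506314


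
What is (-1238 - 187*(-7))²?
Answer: 5041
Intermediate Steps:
(-1238 - 187*(-7))² = (-1238 + 1309)² = 71² = 5041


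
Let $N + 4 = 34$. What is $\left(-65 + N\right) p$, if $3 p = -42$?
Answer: $490$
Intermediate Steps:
$N = 30$ ($N = -4 + 34 = 30$)
$p = -14$ ($p = \frac{1}{3} \left(-42\right) = -14$)
$\left(-65 + N\right) p = \left(-65 + 30\right) \left(-14\right) = \left(-35\right) \left(-14\right) = 490$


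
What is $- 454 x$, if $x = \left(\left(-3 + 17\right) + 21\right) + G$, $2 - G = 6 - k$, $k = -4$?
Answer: $-12258$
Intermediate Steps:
$G = -8$ ($G = 2 - \left(6 - -4\right) = 2 - \left(6 + 4\right) = 2 - 10 = -8$)
$x = 27$ ($x = \left(\left(-3 + 17\right) + 21\right) - 8 = \left(14 + 21\right) - 8 = 35 - 8 = 27$)
$- 454 x = \left(-454\right) 27 = -12258$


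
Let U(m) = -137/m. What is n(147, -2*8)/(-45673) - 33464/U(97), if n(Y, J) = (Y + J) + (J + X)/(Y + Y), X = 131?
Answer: 43586942182723/1839617094 ≈ 23694.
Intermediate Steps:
n(Y, J) = J + Y + (131 + J)/(2*Y) (n(Y, J) = (Y + J) + (J + 131)/(Y + Y) = (J + Y) + (131 + J)/((2*Y)) = (J + Y) + (131 + J)*(1/(2*Y)) = (J + Y) + (131 + J)/(2*Y) = J + Y + (131 + J)/(2*Y))
n(147, -2*8)/(-45673) - 33464/U(97) = ((½)*(131 - 2*8 + 2*147*(-2*8 + 147))/147)/(-45673) - 33464/((-137/97)) = ((½)*(1/147)*(131 - 16 + 2*147*(-16 + 147)))*(-1/45673) - 33464/((-137*1/97)) = ((½)*(1/147)*(131 - 16 + 2*147*131))*(-1/45673) - 33464/(-137/97) = ((½)*(1/147)*(131 - 16 + 38514))*(-1/45673) - 33464*(-97/137) = ((½)*(1/147)*38629)*(-1/45673) + 3246008/137 = (38629/294)*(-1/45673) + 3246008/137 = -38629/13427862 + 3246008/137 = 43586942182723/1839617094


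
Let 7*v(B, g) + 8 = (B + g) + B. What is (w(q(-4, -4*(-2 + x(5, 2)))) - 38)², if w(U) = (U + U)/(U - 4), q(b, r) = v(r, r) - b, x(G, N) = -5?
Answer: 448900/361 ≈ 1243.5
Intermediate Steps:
v(B, g) = -8/7 + g/7 + 2*B/7 (v(B, g) = -8/7 + ((B + g) + B)/7 = -8/7 + (g + 2*B)/7 = -8/7 + (g/7 + 2*B/7) = -8/7 + g/7 + 2*B/7)
q(b, r) = -8/7 - b + 3*r/7 (q(b, r) = (-8/7 + r/7 + 2*r/7) - b = (-8/7 + 3*r/7) - b = -8/7 - b + 3*r/7)
w(U) = 2*U/(-4 + U) (w(U) = (2*U)/(-4 + U) = 2*U/(-4 + U))
(w(q(-4, -4*(-2 + x(5, 2)))) - 38)² = (2*(-8/7 - 1*(-4) + 3*(-4*(-2 - 5))/7)/(-4 + (-8/7 - 1*(-4) + 3*(-4*(-2 - 5))/7)) - 38)² = (2*(-8/7 + 4 + 3*(-4*(-7))/7)/(-4 + (-8/7 + 4 + 3*(-4*(-7))/7)) - 38)² = (2*(-8/7 + 4 + (3/7)*28)/(-4 + (-8/7 + 4 + (3/7)*28)) - 38)² = (2*(-8/7 + 4 + 12)/(-4 + (-8/7 + 4 + 12)) - 38)² = (2*(104/7)/(-4 + 104/7) - 38)² = (2*(104/7)/(76/7) - 38)² = (2*(104/7)*(7/76) - 38)² = (52/19 - 38)² = (-670/19)² = 448900/361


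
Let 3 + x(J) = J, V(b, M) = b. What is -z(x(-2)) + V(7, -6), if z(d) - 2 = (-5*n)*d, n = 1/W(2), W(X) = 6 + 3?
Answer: 20/9 ≈ 2.2222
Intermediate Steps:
W(X) = 9
n = ⅑ (n = 1/9 = ⅑ ≈ 0.11111)
x(J) = -3 + J
z(d) = 2 - 5*d/9 (z(d) = 2 + (-5*⅑)*d = 2 - 5*d/9)
-z(x(-2)) + V(7, -6) = -(2 - 5*(-3 - 2)/9) + 7 = -(2 - 5/9*(-5)) + 7 = -(2 + 25/9) + 7 = -1*43/9 + 7 = -43/9 + 7 = 20/9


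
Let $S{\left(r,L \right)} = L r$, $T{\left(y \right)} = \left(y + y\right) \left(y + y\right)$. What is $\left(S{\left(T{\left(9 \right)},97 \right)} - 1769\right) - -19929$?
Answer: $49588$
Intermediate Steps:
$T{\left(y \right)} = 4 y^{2}$ ($T{\left(y \right)} = 2 y 2 y = 4 y^{2}$)
$\left(S{\left(T{\left(9 \right)},97 \right)} - 1769\right) - -19929 = \left(97 \cdot 4 \cdot 9^{2} - 1769\right) - -19929 = \left(97 \cdot 4 \cdot 81 - 1769\right) + 19929 = \left(97 \cdot 324 - 1769\right) + 19929 = \left(31428 - 1769\right) + 19929 = 29659 + 19929 = 49588$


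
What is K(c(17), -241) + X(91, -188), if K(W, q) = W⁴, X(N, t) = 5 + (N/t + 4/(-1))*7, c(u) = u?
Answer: 15696987/188 ≈ 83495.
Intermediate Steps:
X(N, t) = -23 + 7*N/t (X(N, t) = 5 + (N/t + 4*(-1))*7 = 5 + (N/t - 4)*7 = 5 + (-4 + N/t)*7 = 5 + (-28 + 7*N/t) = -23 + 7*N/t)
K(c(17), -241) + X(91, -188) = 17⁴ + (-23 + 7*91/(-188)) = 83521 + (-23 + 7*91*(-1/188)) = 83521 + (-23 - 637/188) = 83521 - 4961/188 = 15696987/188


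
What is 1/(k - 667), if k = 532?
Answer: -1/135 ≈ -0.0074074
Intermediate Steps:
1/(k - 667) = 1/(532 - 667) = 1/(-135) = -1/135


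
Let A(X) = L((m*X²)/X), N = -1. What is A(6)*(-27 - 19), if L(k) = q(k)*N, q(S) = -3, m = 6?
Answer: -138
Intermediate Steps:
L(k) = 3 (L(k) = -3*(-1) = 3)
A(X) = 3
A(6)*(-27 - 19) = 3*(-27 - 19) = 3*(-46) = -138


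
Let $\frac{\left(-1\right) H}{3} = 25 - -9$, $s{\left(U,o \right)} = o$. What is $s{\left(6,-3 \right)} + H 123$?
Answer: $-12549$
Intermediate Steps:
$H = -102$ ($H = - 3 \left(25 - -9\right) = - 3 \left(25 + 9\right) = \left(-3\right) 34 = -102$)
$s{\left(6,-3 \right)} + H 123 = -3 - 12546 = -12549$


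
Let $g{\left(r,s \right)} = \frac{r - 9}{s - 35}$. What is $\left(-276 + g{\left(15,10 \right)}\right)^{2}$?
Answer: $\frac{47692836}{625} \approx 76309.0$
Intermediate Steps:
$g{\left(r,s \right)} = \frac{-9 + r}{-35 + s}$
$\left(-276 + g{\left(15,10 \right)}\right)^{2} = \left(-276 + \frac{-9 + 15}{-35 + 10}\right)^{2} = \left(-276 + \frac{1}{-25} \cdot 6\right)^{2} = \left(-276 - \frac{6}{25}\right)^{2} = \left(- \frac{6906}{25}\right)^{2} = \frac{47692836}{625}$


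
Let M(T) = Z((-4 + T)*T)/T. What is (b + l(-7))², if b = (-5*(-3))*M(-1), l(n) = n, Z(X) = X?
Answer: 6724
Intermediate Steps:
M(T) = -4 + T (M(T) = ((-4 + T)*T)/T = (T*(-4 + T))/T = -4 + T)
b = -75 (b = (-5*(-3))*(-4 - 1) = 15*(-5) = -75)
(b + l(-7))² = (-75 - 7)² = (-82)² = 6724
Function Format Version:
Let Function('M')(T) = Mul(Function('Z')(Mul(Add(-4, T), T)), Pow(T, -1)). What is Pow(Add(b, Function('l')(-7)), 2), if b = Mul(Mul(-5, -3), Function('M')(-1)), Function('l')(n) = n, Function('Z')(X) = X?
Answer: 6724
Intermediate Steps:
Function('M')(T) = Add(-4, T) (Function('M')(T) = Mul(Mul(Add(-4, T), T), Pow(T, -1)) = Mul(Mul(T, Add(-4, T)), Pow(T, -1)) = Add(-4, T))
b = -75 (b = Mul(Mul(-5, -3), Add(-4, -1)) = Mul(15, -5) = -75)
Pow(Add(b, Function('l')(-7)), 2) = Pow(Add(-75, -7), 2) = Pow(-82, 2) = 6724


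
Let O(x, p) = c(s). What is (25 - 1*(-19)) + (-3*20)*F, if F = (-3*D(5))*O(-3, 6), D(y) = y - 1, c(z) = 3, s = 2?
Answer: 2204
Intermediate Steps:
O(x, p) = 3
D(y) = -1 + y
F = -36 (F = -3*(-1 + 5)*3 = -3*4*3 = -12*3 = -36)
(25 - 1*(-19)) + (-3*20)*F = (25 - 1*(-19)) - 3*20*(-36) = (25 + 19) - 60*(-36) = 44 + 2160 = 2204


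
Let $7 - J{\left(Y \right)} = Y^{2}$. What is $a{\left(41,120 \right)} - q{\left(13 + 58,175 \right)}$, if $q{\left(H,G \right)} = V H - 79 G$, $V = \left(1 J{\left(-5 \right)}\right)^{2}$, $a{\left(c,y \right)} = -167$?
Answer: $-9346$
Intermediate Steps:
$J{\left(Y \right)} = 7 - Y^{2}$
$V = 324$ ($V = \left(1 \left(7 - \left(-5\right)^{2}\right)\right)^{2} = \left(1 \left(7 - 25\right)\right)^{2} = \left(1 \left(-18\right)\right)^{2} = \left(-18\right)^{2} = 324$)
$q{\left(H,G \right)} = - 79 G + 324 H$ ($q{\left(H,G \right)} = 324 H - 79 G = - 79 G + 324 H$)
$a{\left(41,120 \right)} - q{\left(13 + 58,175 \right)} = -167 - \left(\left(-79\right) 175 + 324 \left(13 + 58\right)\right) = -167 - \left(-13825 + 324 \cdot 71\right) = -167 - \left(-13825 + 23004\right) = -167 - 9179 = -9346$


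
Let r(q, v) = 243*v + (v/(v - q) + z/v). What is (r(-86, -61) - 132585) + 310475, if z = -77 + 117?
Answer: 248672454/1525 ≈ 1.6306e+5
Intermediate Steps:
z = 40
r(q, v) = 40/v + 243*v + v/(v - q) (r(q, v) = 243*v + (v/(v - q) + 40/v) = 243*v + (40/v + v/(v - q)) = 40/v + 243*v + v/(v - q))
(r(-86, -61) - 132585) + 310475 = ((-1*(-61)**2 - 243*(-61)**3 - 40*(-61) + 40*(-86) + 243*(-86)*(-61)**2)/((-61)*(-86 - 1*(-61))) - 132585) + 310475 = (-(-1*3721 - 243*(-226981) + 2440 - 3440 + 243*(-86)*3721)/(61*(-86 + 61)) - 132585) + 310475 = (-1/61*(-3721 + 55156383 + 2440 - 3440 - 77761458)/(-25) - 132585) + 310475 = (-1/61*(-1/25)*(-22609796) - 132585) + 310475 = (-22609796/1525 - 132585) + 310475 = -224801921/1525 + 310475 = 248672454/1525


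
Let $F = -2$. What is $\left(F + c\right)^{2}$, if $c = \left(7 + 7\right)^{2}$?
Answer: $37636$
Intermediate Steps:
$c = 196$ ($c = 14^{2} = 196$)
$\left(F + c\right)^{2} = \left(-2 + 196\right)^{2} = 194^{2} = 37636$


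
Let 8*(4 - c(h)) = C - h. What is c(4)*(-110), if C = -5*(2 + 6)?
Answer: -1045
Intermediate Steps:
C = -40 (C = -5*8 = -40)
c(h) = 9 + h/8 (c(h) = 4 - (-40 - h)/8 = 4 + (5 + h/8) = 9 + h/8)
c(4)*(-110) = (9 + (⅛)*4)*(-110) = (9 + ½)*(-110) = (19/2)*(-110) = -1045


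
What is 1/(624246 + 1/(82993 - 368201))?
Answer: 285208/178039953167 ≈ 1.6019e-6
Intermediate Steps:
1/(624246 + 1/(82993 - 368201)) = 1/(624246 + 1/(-285208)) = 1/(624246 - 1/285208) = 1/(178039953167/285208) = 285208/178039953167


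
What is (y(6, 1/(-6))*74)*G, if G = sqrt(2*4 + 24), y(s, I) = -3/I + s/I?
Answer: -5328*sqrt(2) ≈ -7534.9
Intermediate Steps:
G = 4*sqrt(2) (G = sqrt(8 + 24) = sqrt(32) = 4*sqrt(2) ≈ 5.6569)
(y(6, 1/(-6))*74)*G = (((-3 + 6)/(1/(-6)))*74)*(4*sqrt(2)) = ((3/(-1/6))*74)*(4*sqrt(2)) = (-6*3*74)*(4*sqrt(2)) = (-18*74)*(4*sqrt(2)) = -5328*sqrt(2)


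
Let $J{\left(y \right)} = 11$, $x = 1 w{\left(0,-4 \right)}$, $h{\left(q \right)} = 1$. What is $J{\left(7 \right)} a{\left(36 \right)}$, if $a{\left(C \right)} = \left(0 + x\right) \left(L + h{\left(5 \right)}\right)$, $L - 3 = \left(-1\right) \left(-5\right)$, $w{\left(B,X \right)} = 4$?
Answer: $396$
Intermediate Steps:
$x = 4$ ($x = 1 \cdot 4 = 4$)
$L = 8$ ($L = 3 - -5 = 3 + 5 = 8$)
$a{\left(C \right)} = 36$ ($a{\left(C \right)} = \left(0 + 4\right) \left(8 + 1\right) = 4 \cdot 9 = 36$)
$J{\left(7 \right)} a{\left(36 \right)} = 11 \cdot 36 = 396$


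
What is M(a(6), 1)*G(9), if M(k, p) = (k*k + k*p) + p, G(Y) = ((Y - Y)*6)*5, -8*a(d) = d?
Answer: 0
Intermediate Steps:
a(d) = -d/8
G(Y) = 0 (G(Y) = (0*6)*5 = 0*5 = 0)
M(k, p) = p + k**2 + k*p (M(k, p) = (k**2 + k*p) + p = p + k**2 + k*p)
M(a(6), 1)*G(9) = (1 + (-1/8*6)**2 - 1/8*6*1)*0 = (1 + (-3/4)**2 - 3/4*1)*0 = (1 + 9/16 - 3/4)*0 = (13/16)*0 = 0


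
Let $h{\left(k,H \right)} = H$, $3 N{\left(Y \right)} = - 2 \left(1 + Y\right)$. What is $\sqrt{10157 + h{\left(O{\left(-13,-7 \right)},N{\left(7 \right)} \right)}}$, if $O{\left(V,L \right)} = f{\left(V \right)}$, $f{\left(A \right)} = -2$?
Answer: $\frac{\sqrt{91365}}{3} \approx 100.76$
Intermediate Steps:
$O{\left(V,L \right)} = -2$
$N{\left(Y \right)} = - \frac{2}{3} - \frac{2 Y}{3}$ ($N{\left(Y \right)} = \frac{\left(-2\right) \left(1 + Y\right)}{3} = \frac{-2 - 2 Y}{3} = - \frac{2}{3} - \frac{2 Y}{3}$)
$\sqrt{10157 + h{\left(O{\left(-13,-7 \right)},N{\left(7 \right)} \right)}} = \sqrt{10157 - \frac{16}{3}} = \sqrt{\frac{30455}{3}} = \frac{\sqrt{91365}}{3}$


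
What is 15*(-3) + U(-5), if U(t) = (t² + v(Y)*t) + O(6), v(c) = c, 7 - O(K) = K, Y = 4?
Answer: -39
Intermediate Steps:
O(K) = 7 - K
U(t) = 1 + t² + 4*t (U(t) = (t² + 4*t) + (7 - 1*6) = (t² + 4*t) + (7 - 6) = (t² + 4*t) + 1 = 1 + t² + 4*t)
15*(-3) + U(-5) = 15*(-3) + (1 + (-5)² + 4*(-5)) = -45 + (1 + 25 - 20) = -45 + 6 = -39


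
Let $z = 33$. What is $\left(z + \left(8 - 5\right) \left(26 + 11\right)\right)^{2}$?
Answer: $20736$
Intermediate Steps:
$\left(z + \left(8 - 5\right) \left(26 + 11\right)\right)^{2} = \left(33 + \left(8 - 5\right) \left(26 + 11\right)\right)^{2} = \left(33 + 3 \cdot 37\right)^{2} = \left(33 + 111\right)^{2} = 144^{2} = 20736$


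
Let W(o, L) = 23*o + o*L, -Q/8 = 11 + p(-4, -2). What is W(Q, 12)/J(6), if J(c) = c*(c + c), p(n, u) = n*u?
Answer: -665/9 ≈ -73.889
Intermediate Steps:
Q = -152 (Q = -8*(11 - 4*(-2)) = -8*(11 + 8) = -8*19 = -152)
J(c) = 2*c**2 (J(c) = c*(2*c) = 2*c**2)
W(o, L) = 23*o + L*o
W(Q, 12)/J(6) = (-152*(23 + 12))/((2*6**2)) = (-152*35)/((2*36)) = -5320/72 = -5320*1/72 = -665/9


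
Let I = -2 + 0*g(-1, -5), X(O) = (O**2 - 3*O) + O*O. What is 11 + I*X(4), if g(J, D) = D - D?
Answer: -29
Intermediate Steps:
g(J, D) = 0
X(O) = -3*O + 2*O**2 (X(O) = (O**2 - 3*O) + O**2 = -3*O + 2*O**2)
I = -2 (I = -2 + 0*0 = -2 + 0 = -2)
11 + I*X(4) = 11 - 8*(-3 + 2*4) = 11 - 8*(-3 + 8) = 11 - 8*5 = 11 - 2*20 = 11 - 40 = -29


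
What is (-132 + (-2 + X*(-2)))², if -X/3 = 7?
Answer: 8464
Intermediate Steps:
X = -21 (X = -3*7 = -21)
(-132 + (-2 + X*(-2)))² = (-132 + (-2 - 21*(-2)))² = (-132 + (-2 + 42))² = (-132 + 40)² = (-92)² = 8464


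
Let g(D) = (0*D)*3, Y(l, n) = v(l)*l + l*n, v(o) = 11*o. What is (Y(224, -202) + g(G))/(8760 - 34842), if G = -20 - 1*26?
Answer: -12064/621 ≈ -19.427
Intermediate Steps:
G = -46 (G = -20 - 26 = -46)
Y(l, n) = 11*l**2 + l*n (Y(l, n) = (11*l)*l + l*n = 11*l**2 + l*n)
g(D) = 0 (g(D) = 0*3 = 0)
(Y(224, -202) + g(G))/(8760 - 34842) = (224*(-202 + 11*224) + 0)/(8760 - 34842) = (224*(-202 + 2464) + 0)/(-26082) = (224*2262 + 0)*(-1/26082) = (506688 + 0)*(-1/26082) = 506688*(-1/26082) = -12064/621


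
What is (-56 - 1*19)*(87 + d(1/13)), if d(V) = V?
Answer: -84900/13 ≈ -6530.8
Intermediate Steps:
(-56 - 1*19)*(87 + d(1/13)) = (-56 - 1*19)*(87 + 1/13) = (-56 - 19)*(87 + 1/13) = -75*1132/13 = -84900/13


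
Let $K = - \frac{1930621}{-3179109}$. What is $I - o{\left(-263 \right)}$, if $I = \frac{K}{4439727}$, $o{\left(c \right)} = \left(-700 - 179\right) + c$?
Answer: $\frac{16118617466154127}{14114376063243} \approx 1142.0$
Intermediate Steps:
$K = \frac{1930621}{3179109}$ ($K = \left(-1930621\right) \left(- \frac{1}{3179109}\right) = \frac{1930621}{3179109} \approx 0.60728$)
$o{\left(c \right)} = -879 + c$
$I = \frac{1930621}{14114376063243}$ ($I = \frac{1930621}{3179109 \cdot 4439727} = \frac{1930621}{3179109} \cdot \frac{1}{4439727} = \frac{1930621}{14114376063243} \approx 1.3678 \cdot 10^{-7}$)
$I - o{\left(-263 \right)} = \frac{1930621}{14114376063243} - \left(-879 - 263\right) = \frac{1930621}{14114376063243} - -1142 = \frac{1930621}{14114376063243} + 1142 = \frac{16118617466154127}{14114376063243}$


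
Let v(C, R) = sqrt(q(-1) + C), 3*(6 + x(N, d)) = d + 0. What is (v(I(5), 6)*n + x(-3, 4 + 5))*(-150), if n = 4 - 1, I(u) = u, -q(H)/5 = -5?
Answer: 450 - 450*sqrt(30) ≈ -2014.8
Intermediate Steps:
q(H) = 25 (q(H) = -5*(-5) = 25)
x(N, d) = -6 + d/3 (x(N, d) = -6 + (d + 0)/3 = -6 + d/3)
n = 3
v(C, R) = sqrt(25 + C)
(v(I(5), 6)*n + x(-3, 4 + 5))*(-150) = (sqrt(25 + 5)*3 + (-6 + (4 + 5)/3))*(-150) = (sqrt(30)*3 + (-6 + (1/3)*9))*(-150) = (3*sqrt(30) + (-6 + 3))*(-150) = (3*sqrt(30) - 3)*(-150) = (-3 + 3*sqrt(30))*(-150) = 450 - 450*sqrt(30)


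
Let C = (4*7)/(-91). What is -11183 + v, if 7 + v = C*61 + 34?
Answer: -145272/13 ≈ -11175.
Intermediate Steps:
C = -4/13 (C = 28*(-1/91) = -4/13 ≈ -0.30769)
v = 107/13 (v = -7 + (-4/13*61 + 34) = -7 + (-244/13 + 34) = -7 + 198/13 = 107/13 ≈ 8.2308)
-11183 + v = -11183 + 107/13 = -145272/13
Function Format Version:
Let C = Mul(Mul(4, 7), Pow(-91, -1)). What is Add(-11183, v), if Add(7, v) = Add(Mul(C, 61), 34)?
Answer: Rational(-145272, 13) ≈ -11175.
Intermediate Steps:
C = Rational(-4, 13) (C = Mul(28, Rational(-1, 91)) = Rational(-4, 13) ≈ -0.30769)
v = Rational(107, 13) (v = Add(-7, Add(Mul(Rational(-4, 13), 61), 34)) = Add(-7, Add(Rational(-244, 13), 34)) = Add(-7, Rational(198, 13)) = Rational(107, 13) ≈ 8.2308)
Add(-11183, v) = Add(-11183, Rational(107, 13)) = Rational(-145272, 13)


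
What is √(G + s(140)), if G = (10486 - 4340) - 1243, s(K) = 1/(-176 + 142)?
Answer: √5667834/34 ≈ 70.021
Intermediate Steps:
s(K) = -1/34 (s(K) = 1/(-34) = -1/34)
G = 4903 (G = 6146 - 1243 = 4903)
√(G + s(140)) = √(4903 - 1/34) = √(166701/34) = √5667834/34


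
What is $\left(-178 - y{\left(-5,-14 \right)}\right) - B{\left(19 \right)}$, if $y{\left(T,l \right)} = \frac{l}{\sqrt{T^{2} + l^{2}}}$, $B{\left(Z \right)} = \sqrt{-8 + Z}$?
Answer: $-178 - \sqrt{11} + \frac{14 \sqrt{221}}{221} \approx -180.38$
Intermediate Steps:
$y{\left(T,l \right)} = \frac{l}{\sqrt{T^{2} + l^{2}}}$
$\left(-178 - y{\left(-5,-14 \right)}\right) - B{\left(19 \right)} = \left(-178 - - \frac{14}{\sqrt{\left(-5\right)^{2} + \left(-14\right)^{2}}}\right) - \sqrt{-8 + 19} = \left(-178 - - \frac{14}{\sqrt{25 + 196}}\right) - \sqrt{11} = \left(-178 - - \frac{14}{\sqrt{221}}\right) - \sqrt{11} = \left(-178 - - 14 \frac{\sqrt{221}}{221}\right) - \sqrt{11} = \left(-178 - - \frac{14 \sqrt{221}}{221}\right) - \sqrt{11} = \left(-178 + \frac{14 \sqrt{221}}{221}\right) - \sqrt{11} = -178 - \sqrt{11} + \frac{14 \sqrt{221}}{221}$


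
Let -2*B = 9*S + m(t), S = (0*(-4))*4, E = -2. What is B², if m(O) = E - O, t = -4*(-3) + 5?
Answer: 361/4 ≈ 90.250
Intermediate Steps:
t = 17 (t = 12 + 5 = 17)
S = 0 (S = 0*4 = 0)
m(O) = -2 - O
B = 19/2 (B = -(9*0 + (-2 - 1*17))/2 = -(0 + (-2 - 17))/2 = -(0 - 19)/2 = -½*(-19) = 19/2 ≈ 9.5000)
B² = (19/2)² = 361/4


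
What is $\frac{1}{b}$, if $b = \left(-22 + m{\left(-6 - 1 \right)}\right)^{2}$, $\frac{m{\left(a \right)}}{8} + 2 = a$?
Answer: $\frac{1}{8836} \approx 0.00011317$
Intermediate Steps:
$m{\left(a \right)} = -16 + 8 a$
$b = 8836$ ($b = \left(-22 + \left(-16 + 8 \left(-6 - 1\right)\right)\right)^{2} = \left(-22 + \left(-16 + 8 \left(-7\right)\right)\right)^{2} = \left(-22 - 72\right)^{2} = \left(-94\right)^{2} = 8836$)
$\frac{1}{b} = \frac{1}{8836}$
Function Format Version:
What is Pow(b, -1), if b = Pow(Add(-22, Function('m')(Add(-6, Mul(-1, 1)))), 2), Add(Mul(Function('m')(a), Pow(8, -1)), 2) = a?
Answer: Rational(1, 8836) ≈ 0.00011317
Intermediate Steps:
Function('m')(a) = Add(-16, Mul(8, a))
b = 8836 (b = Pow(Add(-22, Add(-16, Mul(8, Add(-6, Mul(-1, 1))))), 2) = Pow(Add(-22, Add(-16, Mul(8, Add(-6, -1)))), 2) = Pow(Add(-22, Add(-16, Mul(8, -7))), 2) = Pow(Add(-22, Add(-16, -56)), 2) = Pow(Add(-22, -72), 2) = Pow(-94, 2) = 8836)
Pow(b, -1) = Pow(8836, -1) = Rational(1, 8836)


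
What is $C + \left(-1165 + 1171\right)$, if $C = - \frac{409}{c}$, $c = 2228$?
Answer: $\frac{12959}{2228} \approx 5.8164$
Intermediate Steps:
$C = - \frac{409}{2228} \approx -0.18357$
$C + \left(-1165 + 1171\right) = - \frac{409}{2228} + \left(-1165 + 1171\right) = - \frac{409}{2228} + 6 = \frac{12959}{2228}$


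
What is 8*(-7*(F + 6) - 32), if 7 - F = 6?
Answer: -648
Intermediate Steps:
F = 1 (F = 7 - 1*6 = 7 - 6 = 1)
8*(-7*(F + 6) - 32) = 8*(-7*(1 + 6) - 32) = 8*(-7*7 - 32) = 8*(-49 - 32) = 8*(-81) = -648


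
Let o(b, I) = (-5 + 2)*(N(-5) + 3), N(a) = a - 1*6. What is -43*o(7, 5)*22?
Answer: -22704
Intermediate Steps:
N(a) = -6 + a (N(a) = a - 6 = -6 + a)
o(b, I) = 24 (o(b, I) = (-5 + 2)*((-6 - 5) + 3) = -3*(-11 + 3) = -3*(-8) = 24)
-43*o(7, 5)*22 = -43*24*22 = -1032*22 = -22704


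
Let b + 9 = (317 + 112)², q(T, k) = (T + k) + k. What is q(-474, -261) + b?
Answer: 183036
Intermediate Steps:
q(T, k) = T + 2*k
b = 184032 (b = -9 + (317 + 112)² = -9 + 429² = -9 + 184041 = 184032)
q(-474, -261) + b = (-474 + 2*(-261)) + 184032 = (-474 - 522) + 184032 = -996 + 184032 = 183036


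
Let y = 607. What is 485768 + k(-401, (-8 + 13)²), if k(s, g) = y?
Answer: 486375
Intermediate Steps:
k(s, g) = 607
485768 + k(-401, (-8 + 13)²) = 485768 + 607 = 486375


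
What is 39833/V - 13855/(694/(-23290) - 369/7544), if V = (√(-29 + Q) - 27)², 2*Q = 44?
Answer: (1603088895600*√7 + 21440610225749*I)/(337306*(27*√7 + 361*I)) ≈ 1.7608e+5 + 10.506*I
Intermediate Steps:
Q = 22 (Q = (½)*44 = 22)
V = (-27 + I*√7)² (V = (√(-29 + 22) - 27)² = (√(-7) - 27)² = (I*√7 - 27)² = (-27 + I*√7)² ≈ 722.0 - 142.87*I)
39833/V - 13855/(694/(-23290) - 369/7544) = 39833/((27 - I*√7)²) - 13855/(694/(-23290) - 369/7544) = 39833/(27 - I*√7)² - 13855/(694*(-1/23290) - 369*1/7544) = 39833/(27 - I*√7)² - 13855/(-347/11645 - 9/184) = 39833/(27 - I*√7)² - 13855/(-168653/2142680) = 39833/(27 - I*√7)² - 13855*(-2142680/168653) = 39833/(27 - I*√7)² + 29686831400/168653 = 29686831400/168653 + 39833/(27 - I*√7)²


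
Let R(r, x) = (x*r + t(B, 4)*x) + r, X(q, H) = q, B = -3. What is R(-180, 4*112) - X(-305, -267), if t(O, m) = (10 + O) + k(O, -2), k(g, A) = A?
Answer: -78275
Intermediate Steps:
t(O, m) = 8 + O (t(O, m) = (10 + O) - 2 = 8 + O)
R(r, x) = r + 5*x + r*x (R(r, x) = (x*r + (8 - 3)*x) + r = (r*x + 5*x) + r = (5*x + r*x) + r = r + 5*x + r*x)
R(-180, 4*112) - X(-305, -267) = (-180 + 5*(4*112) - 720*112) - 1*(-305) = (-180 + 5*448 - 180*448) + 305 = (-180 + 2240 - 80640) + 305 = -78580 + 305 = -78275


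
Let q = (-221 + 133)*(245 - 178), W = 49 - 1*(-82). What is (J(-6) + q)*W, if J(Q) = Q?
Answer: -773162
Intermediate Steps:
W = 131 (W = 49 + 82 = 131)
q = -5896 (q = -88*67 = -5896)
(J(-6) + q)*W = (-6 - 5896)*131 = -5902*131 = -773162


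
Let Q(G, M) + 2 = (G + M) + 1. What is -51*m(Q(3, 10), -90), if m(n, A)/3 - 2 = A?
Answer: 13464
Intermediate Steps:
Q(G, M) = -1 + G + M (Q(G, M) = -2 + ((G + M) + 1) = -2 + (1 + G + M) = -1 + G + M)
m(n, A) = 6 + 3*A
-51*m(Q(3, 10), -90) = -51*(6 + 3*(-90)) = -51*(6 - 270) = -51*(-264) = 13464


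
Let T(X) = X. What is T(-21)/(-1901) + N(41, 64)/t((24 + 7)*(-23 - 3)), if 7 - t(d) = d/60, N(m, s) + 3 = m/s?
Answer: -3893829/37290016 ≈ -0.10442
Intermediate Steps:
N(m, s) = -3 + m/s
t(d) = 7 - d/60
T(-21)/(-1901) + N(41, 64)/t((24 + 7)*(-23 - 3)) = -21/(-1901) + (-3 + 41/64)/(7 - (24 + 7)*(-23 - 3)/60) = -21*(-1/1901) + (-3 + 41*(1/64))/(7 - 31*(-26)/60) = 21/1901 + (-3 + 41/64)/(7 - 1/60*(-806)) = 21/1901 - 151/(64*(7 + 403/30)) = 21/1901 - 151/(64*613/30) = 21/1901 - 151/64*30/613 = 21/1901 - 2265/19616 = -3893829/37290016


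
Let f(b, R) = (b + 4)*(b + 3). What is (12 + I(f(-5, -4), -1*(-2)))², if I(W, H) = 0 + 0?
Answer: 144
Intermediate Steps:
f(b, R) = (3 + b)*(4 + b) (f(b, R) = (4 + b)*(3 + b) = (3 + b)*(4 + b))
I(W, H) = 0
(12 + I(f(-5, -4), -1*(-2)))² = (12 + 0)² = 12² = 144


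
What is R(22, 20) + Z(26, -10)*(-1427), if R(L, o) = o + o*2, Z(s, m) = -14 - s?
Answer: 57140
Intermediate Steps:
R(L, o) = 3*o (R(L, o) = o + 2*o = 3*o)
R(22, 20) + Z(26, -10)*(-1427) = 3*20 + (-14 - 1*26)*(-1427) = 60 + (-14 - 26)*(-1427) = 60 - 40*(-1427) = 60 + 57080 = 57140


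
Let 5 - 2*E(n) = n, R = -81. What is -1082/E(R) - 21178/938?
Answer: -962785/20167 ≈ -47.741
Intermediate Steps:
E(n) = 5/2 - n/2
-1082/E(R) - 21178/938 = -1082/(5/2 - 1/2*(-81)) - 21178/938 = -1082/(5/2 + 81/2) - 21178*1/938 = -1082/43 - 10589/469 = -962785/20167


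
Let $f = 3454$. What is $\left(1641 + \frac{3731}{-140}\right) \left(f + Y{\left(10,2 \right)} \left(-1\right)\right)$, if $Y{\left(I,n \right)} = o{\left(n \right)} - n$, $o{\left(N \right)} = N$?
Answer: $\frac{55759649}{10} \approx 5.576 \cdot 10^{6}$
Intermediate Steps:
$Y{\left(I,n \right)} = 0$ ($Y{\left(I,n \right)} = n - n = 0$)
$\left(1641 + \frac{3731}{-140}\right) \left(f + Y{\left(10,2 \right)} \left(-1\right)\right) = \left(1641 + \frac{3731}{-140}\right) \left(3454 + 0 \left(-1\right)\right) = \left(1641 + 3731 \left(- \frac{1}{140}\right)\right) \left(3454 + 0\right) = \left(1641 - \frac{533}{20}\right) 3454 = \frac{32287}{20} \cdot 3454 = \frac{55759649}{10}$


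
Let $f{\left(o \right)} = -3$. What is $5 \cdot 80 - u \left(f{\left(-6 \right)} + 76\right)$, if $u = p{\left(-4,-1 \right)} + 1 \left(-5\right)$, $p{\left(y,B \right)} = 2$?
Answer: $619$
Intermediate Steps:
$u = -3$ ($u = 2 + 1 \left(-5\right) = 2 - 5 = -3$)
$5 \cdot 80 - u \left(f{\left(-6 \right)} + 76\right) = 5 \cdot 80 - - 3 \left(-3 + 76\right) = 400 - \left(-3\right) 73 = 400 - -219 = 400 + 219 = 619$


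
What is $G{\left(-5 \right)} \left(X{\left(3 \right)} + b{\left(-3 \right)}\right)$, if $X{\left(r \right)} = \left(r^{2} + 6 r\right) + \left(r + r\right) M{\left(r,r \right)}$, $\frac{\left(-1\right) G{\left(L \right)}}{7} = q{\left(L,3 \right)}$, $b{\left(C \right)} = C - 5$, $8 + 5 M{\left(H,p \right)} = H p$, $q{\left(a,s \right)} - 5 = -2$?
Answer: $- \frac{2121}{5} \approx -424.2$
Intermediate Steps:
$q{\left(a,s \right)} = 3$ ($q{\left(a,s \right)} = 5 - 2 = 3$)
$M{\left(H,p \right)} = - \frac{8}{5} + \frac{H p}{5}$
$b{\left(C \right)} = -5 + C$ ($b{\left(C \right)} = C - 5 = -5 + C$)
$G{\left(L \right)} = -21$ ($G{\left(L \right)} = \left(-7\right) 3 = -21$)
$X{\left(r \right)} = r^{2} + 6 r + 2 r \left(- \frac{8}{5} + \frac{r^{2}}{5}\right)$ ($X{\left(r \right)} = \left(r^{2} + 6 r\right) + \left(r + r\right) \left(- \frac{8}{5} + \frac{r r}{5}\right) = \left(r^{2} + 6 r\right) + 2 r \left(- \frac{8}{5} + \frac{r^{2}}{5}\right) = r^{2} + 6 r + 2 r \left(- \frac{8}{5} + \frac{r^{2}}{5}\right)$)
$G{\left(-5 \right)} \left(X{\left(3 \right)} + b{\left(-3 \right)}\right) = - 21 \left(\frac{1}{5} \cdot 3 \left(14 + 2 \cdot 3^{2} + 5 \cdot 3\right) - 8\right) = - 21 \left(\frac{1}{5} \cdot 3 \left(14 + 2 \cdot 9 + 15\right) - 8\right) = - 21 \left(\frac{1}{5} \cdot 3 \left(14 + 18 + 15\right) - 8\right) = - 21 \left(\frac{1}{5} \cdot 3 \cdot 47 - 8\right) = - 21 \left(\frac{141}{5} - 8\right) = \left(-21\right) \frac{101}{5} = - \frac{2121}{5}$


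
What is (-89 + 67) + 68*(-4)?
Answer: -294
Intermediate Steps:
(-89 + 67) + 68*(-4) = -22 - 272 = -294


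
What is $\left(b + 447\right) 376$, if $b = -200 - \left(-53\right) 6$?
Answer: $212440$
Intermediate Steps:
$b = 118$ ($b = -200 - -318 = -200 + 318 = 118$)
$\left(b + 447\right) 376 = \left(118 + 447\right) 376 = 565 \cdot 376 = 212440$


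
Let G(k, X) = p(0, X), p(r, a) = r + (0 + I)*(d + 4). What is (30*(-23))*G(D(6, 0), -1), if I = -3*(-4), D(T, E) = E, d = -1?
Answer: -24840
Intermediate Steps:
I = 12
p(r, a) = 36 + r (p(r, a) = r + (0 + 12)*(-1 + 4) = r + 12*3 = r + 36 = 36 + r)
G(k, X) = 36 (G(k, X) = 36 + 0 = 36)
(30*(-23))*G(D(6, 0), -1) = (30*(-23))*36 = -690*36 = -24840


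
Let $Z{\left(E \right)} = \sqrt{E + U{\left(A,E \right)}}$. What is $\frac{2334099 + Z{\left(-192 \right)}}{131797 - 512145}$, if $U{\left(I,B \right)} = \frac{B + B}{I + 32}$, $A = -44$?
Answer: $- \frac{2334099}{380348} - \frac{i \sqrt{10}}{95087} \approx -6.1367 - 3.3257 \cdot 10^{-5} i$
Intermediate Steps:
$U{\left(I,B \right)} = \frac{2 B}{32 + I}$
$Z{\left(E \right)} = \frac{\sqrt{30} \sqrt{E}}{6}$ ($Z{\left(E \right)} = \sqrt{E + \frac{2 E}{32 - 44}} = \sqrt{E + \frac{2 E}{-12}} = \sqrt{E + 2 E \left(- \frac{1}{12}\right)} = \sqrt{E - \frac{E}{6}} = \sqrt{\frac{5 E}{6}} = \frac{\sqrt{30} \sqrt{E}}{6}$)
$\frac{2334099 + Z{\left(-192 \right)}}{131797 - 512145} = \frac{2334099 + \frac{\sqrt{30} \sqrt{-192}}{6}}{131797 - 512145} = \frac{2334099 + \frac{\sqrt{30} \cdot 8 i \sqrt{3}}{6}}{-380348} = \left(2334099 + 4 i \sqrt{10}\right) \left(- \frac{1}{380348}\right) = - \frac{2334099}{380348} - \frac{i \sqrt{10}}{95087}$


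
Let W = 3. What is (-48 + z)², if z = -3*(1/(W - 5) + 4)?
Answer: 13689/4 ≈ 3422.3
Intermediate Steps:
z = -21/2 (z = -3*(1/(3 - 5) + 4) = -3*(1/(-2) + 4) = -3*(-½ + 4) = -3*7/2 = -21/2 ≈ -10.500)
(-48 + z)² = (-48 - 21/2)² = (-117/2)² = 13689/4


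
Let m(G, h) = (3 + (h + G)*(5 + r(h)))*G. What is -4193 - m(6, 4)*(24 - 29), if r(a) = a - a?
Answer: -2603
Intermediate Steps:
r(a) = 0
m(G, h) = G*(3 + 5*G + 5*h) (m(G, h) = (3 + (h + G)*(5 + 0))*G = (3 + (G + h)*5)*G = (3 + (5*G + 5*h))*G = (3 + 5*G + 5*h)*G = G*(3 + 5*G + 5*h))
-4193 - m(6, 4)*(24 - 29) = -4193 - 6*(3 + 5*6 + 5*4)*(24 - 29) = -4193 - 6*(3 + 30 + 20)*(-5) = -4193 - 6*53*(-5) = -4193 - 318*(-5) = -4193 - 1*(-1590) = -4193 + 1590 = -2603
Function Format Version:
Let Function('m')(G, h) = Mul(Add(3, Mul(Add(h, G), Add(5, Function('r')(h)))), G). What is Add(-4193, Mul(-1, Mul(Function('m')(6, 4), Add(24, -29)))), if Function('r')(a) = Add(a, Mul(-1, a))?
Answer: -2603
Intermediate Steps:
Function('r')(a) = 0
Function('m')(G, h) = Mul(G, Add(3, Mul(5, G), Mul(5, h))) (Function('m')(G, h) = Mul(Add(3, Mul(Add(h, G), Add(5, 0))), G) = Mul(Add(3, Mul(Add(G, h), 5)), G) = Mul(Add(3, Add(Mul(5, G), Mul(5, h))), G) = Mul(Add(3, Mul(5, G), Mul(5, h)), G) = Mul(G, Add(3, Mul(5, G), Mul(5, h))))
Add(-4193, Mul(-1, Mul(Function('m')(6, 4), Add(24, -29)))) = Add(-4193, Mul(-1, Mul(Mul(6, Add(3, Mul(5, 6), Mul(5, 4))), Add(24, -29)))) = Add(-4193, Mul(-1, Mul(Mul(6, Add(3, 30, 20)), -5))) = Add(-4193, Mul(-1, Mul(Mul(6, 53), -5))) = Add(-4193, Mul(-1, Mul(318, -5))) = Add(-4193, Mul(-1, -1590)) = Add(-4193, 1590) = -2603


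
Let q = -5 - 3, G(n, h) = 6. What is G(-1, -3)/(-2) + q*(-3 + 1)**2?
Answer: -35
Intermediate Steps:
q = -8
G(-1, -3)/(-2) + q*(-3 + 1)**2 = 6/(-2) - 8*(-3 + 1)**2 = 6*(-1/2) - 8*(-2)**2 = -3 - 8*4 = -3 - 32 = -35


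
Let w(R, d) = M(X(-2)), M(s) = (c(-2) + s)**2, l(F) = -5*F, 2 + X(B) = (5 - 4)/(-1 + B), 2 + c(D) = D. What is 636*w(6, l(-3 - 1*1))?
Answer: 76532/3 ≈ 25511.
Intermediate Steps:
c(D) = -2 + D
X(B) = -2 + 1/(-1 + B) (X(B) = -2 + (5 - 4)/(-1 + B) = -2 + 1/(-1 + B))
M(s) = (-4 + s)**2 (M(s) = ((-2 - 2) + s)**2 = (-4 + s)**2)
w(R, d) = 361/9 (w(R, d) = (-4 + (3 - 2*(-2))/(-1 - 2))**2 = (-4 + (3 + 4)/(-3))**2 = (-4 - 1/3*7)**2 = (-4 - 7/3)**2 = (-19/3)**2 = 361/9)
636*w(6, l(-3 - 1*1)) = 636*(361/9) = 76532/3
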